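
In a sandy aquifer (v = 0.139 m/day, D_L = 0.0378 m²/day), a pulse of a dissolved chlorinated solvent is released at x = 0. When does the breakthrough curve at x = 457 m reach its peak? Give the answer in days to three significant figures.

3290 days

For the 1D instantaneous-source solution, setting ∂C/∂t = 0 at fixed x gives v²t² + 2Dt − x² = 0, so t = (√(D² + v²x²) − D)/v².
√(D² + v²x²) = √(0.0378² + 0.139² × 457²) = 63.52; v² = 0.019321.
t = (63.52 − 0.0378)/0.019321 = 3290 days (vs. the pure-advection estimate x/v = 3290 d).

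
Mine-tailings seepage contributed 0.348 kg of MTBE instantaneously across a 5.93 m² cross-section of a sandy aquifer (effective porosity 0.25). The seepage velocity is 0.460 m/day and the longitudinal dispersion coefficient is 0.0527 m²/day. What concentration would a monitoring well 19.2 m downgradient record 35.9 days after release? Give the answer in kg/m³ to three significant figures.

0.0186 kg/m³

For an instantaneous plane source, C(x,t) = M/(n_e·A·√(4πDt)) · exp(−(x−vt)²/(4Dt)), with n_e·A the pore (flow) area.
Plume center vt = 0.460 × 35.9 = 16.514 m, so the well at 19.2 m is 2.686 m downgradient of the peak.
√(4πDt) = 4.876 m, giving peak height M/(n_e·A·√(4πDt)) = 0.348/(0.25 × 5.93 × 4.876) = 0.04814 kg/m³.
(x−vt)²/(4Dt) = (2.686)²/(4 × 0.0527 × 35.9) = 0.9533; exp(−0.9533) = 0.3855.
C = 0.04814 × 0.3855 = 0.0186 kg/m³.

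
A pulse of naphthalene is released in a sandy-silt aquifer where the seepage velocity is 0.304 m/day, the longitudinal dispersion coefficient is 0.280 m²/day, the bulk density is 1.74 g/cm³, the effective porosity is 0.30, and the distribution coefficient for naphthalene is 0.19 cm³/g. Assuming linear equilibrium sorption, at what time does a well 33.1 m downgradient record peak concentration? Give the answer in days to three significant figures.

223 days

Retardation factor R = 1 + ρ_b·K_d/n = 1 + 1.74 × 0.19/0.30 = 2.102.
Sorption retards both mechanisms: v_R = v/R = 0.1446 m/day, D_R = D/R = 0.1332 m²/day.
Peak time from v_R²t² + 2D_R t − x² = 0: t = (√(D_R² + v_R²x²) − D_R)/v_R².
√(D_R² + v_R²x²) = √(0.1332² + 0.1446² × 33.1²) = 4.788; v_R² = 0.02091.
t = (4.788 − 0.1332)/0.02091 = 223 days.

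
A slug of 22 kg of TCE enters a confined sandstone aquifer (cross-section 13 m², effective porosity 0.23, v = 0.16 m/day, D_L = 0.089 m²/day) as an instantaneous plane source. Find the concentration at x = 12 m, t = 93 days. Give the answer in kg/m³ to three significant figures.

For an instantaneous plane source, C(x,t) = M/(n_e·A·√(4πDt)) · exp(−(x−vt)²/(4Dt)), with n_e·A the pore (flow) area.
Plume center vt = 0.16 × 93 = 14.88 m, so the well at 12 m is 2.88 m upgradient of the peak.
√(4πDt) = 10.20 m, giving peak height M/(n_e·A·√(4πDt)) = 22/(0.23 × 13 × 10.20) = 0.7214 kg/m³.
(x−vt)²/(4Dt) = (-2.88)²/(4 × 0.089 × 93) = 0.2505; exp(−0.2505) = 0.7784.
C = 0.7214 × 0.7784 = 0.562 kg/m³.

0.562 kg/m³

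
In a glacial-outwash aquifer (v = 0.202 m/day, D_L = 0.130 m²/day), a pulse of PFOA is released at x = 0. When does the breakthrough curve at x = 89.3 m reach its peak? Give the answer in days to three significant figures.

For the 1D instantaneous-source solution, setting ∂C/∂t = 0 at fixed x gives v²t² + 2Dt − x² = 0, so t = (√(D² + v²x²) − D)/v².
√(D² + v²x²) = √(0.130² + 0.202² × 89.3²) = 18.04; v² = 0.040804.
t = (18.04 − 0.130)/0.040804 = 439 days (vs. the pure-advection estimate x/v = 442 d).

439 days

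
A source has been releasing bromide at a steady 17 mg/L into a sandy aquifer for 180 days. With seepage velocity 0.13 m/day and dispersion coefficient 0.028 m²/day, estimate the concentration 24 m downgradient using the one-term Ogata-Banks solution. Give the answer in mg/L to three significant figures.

For a continuous step input, C/C₀ ≈ ½·erfc((x−vt)/(2√(Dt))).
vt = 0.13 × 180 = 23.4 m and 2√(Dt) = 2√(0.028 × 180) = 4.490 m.
Argument (x−vt)/(2√(Dt)) = (24 − 23.4)/4.490 = 0.1336; ½·erfc(0.1336) = 0.4251.
C = 17 × 0.4251 = 7.23 mg/L.

7.23 mg/L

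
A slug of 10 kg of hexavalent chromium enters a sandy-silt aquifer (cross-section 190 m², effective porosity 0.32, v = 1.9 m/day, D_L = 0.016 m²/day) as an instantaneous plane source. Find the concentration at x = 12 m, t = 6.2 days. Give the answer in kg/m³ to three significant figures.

0.130 kg/m³

For an instantaneous plane source, C(x,t) = M/(n_e·A·√(4πDt)) · exp(−(x−vt)²/(4Dt)), with n_e·A the pore (flow) area.
Plume center vt = 1.9 × 6.2 = 11.78 m, so the well at 12 m is 0.22 m downgradient of the peak.
√(4πDt) = 1.117 m, giving peak height M/(n_e·A·√(4πDt)) = 10/(0.32 × 190 × 1.117) = 0.1472 kg/m³.
(x−vt)²/(4Dt) = (0.22)²/(4 × 0.016 × 6.2) = 0.1220; exp(−0.1220) = 0.8851.
C = 0.1472 × 0.8851 = 0.130 kg/m³.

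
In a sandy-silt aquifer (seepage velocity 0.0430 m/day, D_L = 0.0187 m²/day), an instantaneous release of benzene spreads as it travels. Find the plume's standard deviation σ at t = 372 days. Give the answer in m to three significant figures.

Dispersive spreading gives a Gaussian with σ² = 2Dt; advection only shifts the center.
σ = √(2 × 0.0187 × 372) = 3.73 m.

3.73 m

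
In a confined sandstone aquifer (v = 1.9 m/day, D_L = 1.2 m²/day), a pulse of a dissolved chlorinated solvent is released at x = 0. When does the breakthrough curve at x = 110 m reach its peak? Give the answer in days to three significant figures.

57.6 days

For the 1D instantaneous-source solution, setting ∂C/∂t = 0 at fixed x gives v²t² + 2Dt − x² = 0, so t = (√(D² + v²x²) − D)/v².
√(D² + v²x²) = √(1.2² + 1.9² × 110²) = 209.0; v² = 3.61.
t = (209.0 − 1.2)/3.61 = 57.6 days (vs. the pure-advection estimate x/v = 57.9 d).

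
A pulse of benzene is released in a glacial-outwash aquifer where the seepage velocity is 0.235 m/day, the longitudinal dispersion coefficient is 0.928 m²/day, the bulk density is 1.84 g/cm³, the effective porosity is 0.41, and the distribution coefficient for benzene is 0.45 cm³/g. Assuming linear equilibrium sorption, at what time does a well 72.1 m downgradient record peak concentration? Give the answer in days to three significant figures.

877 days

Retardation factor R = 1 + ρ_b·K_d/n = 1 + 1.84 × 0.45/0.41 = 3.020.
Sorption retards both mechanisms: v_R = v/R = 0.07781 m/day, D_R = D/R = 0.3073 m²/day.
Peak time from v_R²t² + 2D_R t − x² = 0: t = (√(D_R² + v_R²x²) − D_R)/v_R².
√(D_R² + v_R²x²) = √(0.3073² + 0.07781² × 72.1²) = 5.619; v_R² = 0.006054.
t = (5.619 − 0.3073)/0.006054 = 877 days.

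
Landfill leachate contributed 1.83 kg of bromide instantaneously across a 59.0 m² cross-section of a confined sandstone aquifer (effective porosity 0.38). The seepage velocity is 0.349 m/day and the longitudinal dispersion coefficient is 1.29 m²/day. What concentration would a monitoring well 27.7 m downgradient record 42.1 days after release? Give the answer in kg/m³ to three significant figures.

0.00143 kg/m³

For an instantaneous plane source, C(x,t) = M/(n_e·A·√(4πDt)) · exp(−(x−vt)²/(4Dt)), with n_e·A the pore (flow) area.
Plume center vt = 0.349 × 42.1 = 14.6929 m, so the well at 27.7 m is 13.0071 m downgradient of the peak.
√(4πDt) = 26.12 m, giving peak height M/(n_e·A·√(4πDt)) = 1.83/(0.38 × 59.0 × 26.12) = 0.003125 kg/m³.
(x−vt)²/(4Dt) = (13.0071)²/(4 × 1.29 × 42.1) = 0.7788; exp(−0.7788) = 0.4590.
C = 0.003125 × 0.4590 = 0.00143 kg/m³.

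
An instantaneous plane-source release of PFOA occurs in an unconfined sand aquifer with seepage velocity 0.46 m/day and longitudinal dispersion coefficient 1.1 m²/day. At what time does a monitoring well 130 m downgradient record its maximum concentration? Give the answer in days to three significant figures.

For the 1D instantaneous-source solution, setting ∂C/∂t = 0 at fixed x gives v²t² + 2Dt − x² = 0, so t = (√(D² + v²x²) − D)/v².
√(D² + v²x²) = √(1.1² + 0.46² × 130²) = 59.81; v² = 0.2116.
t = (59.81 − 1.1)/0.2116 = 277 days (vs. the pure-advection estimate x/v = 283 d).

277 days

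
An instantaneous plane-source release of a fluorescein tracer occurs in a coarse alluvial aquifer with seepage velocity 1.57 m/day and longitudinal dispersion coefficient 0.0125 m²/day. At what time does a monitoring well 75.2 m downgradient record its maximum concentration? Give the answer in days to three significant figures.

47.9 days

For the 1D instantaneous-source solution, setting ∂C/∂t = 0 at fixed x gives v²t² + 2Dt − x² = 0, so t = (√(D² + v²x²) − D)/v².
√(D² + v²x²) = √(0.0125² + 1.57² × 75.2²) = 118.1; v² = 2.4649.
t = (118.1 − 0.0125)/2.4649 = 47.9 days (vs. the pure-advection estimate x/v = 47.9 d).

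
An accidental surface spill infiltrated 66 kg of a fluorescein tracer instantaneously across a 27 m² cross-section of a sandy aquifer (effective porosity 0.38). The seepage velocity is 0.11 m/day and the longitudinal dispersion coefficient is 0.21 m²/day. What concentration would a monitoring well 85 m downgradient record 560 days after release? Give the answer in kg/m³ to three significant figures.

For an instantaneous plane source, C(x,t) = M/(n_e·A·√(4πDt)) · exp(−(x−vt)²/(4Dt)), with n_e·A the pore (flow) area.
Plume center vt = 0.11 × 560 = 61.6 m, so the well at 85 m is 23.4 m downgradient of the peak.
√(4πDt) = 38.44 m, giving peak height M/(n_e·A·√(4πDt)) = 66/(0.38 × 27 × 38.44) = 0.1673 kg/m³.
(x−vt)²/(4Dt) = (23.4)²/(4 × 0.21 × 560) = 1.164; exp(−1.164) = 0.3122.
C = 0.1673 × 0.3122 = 0.0522 kg/m³.

0.0522 kg/m³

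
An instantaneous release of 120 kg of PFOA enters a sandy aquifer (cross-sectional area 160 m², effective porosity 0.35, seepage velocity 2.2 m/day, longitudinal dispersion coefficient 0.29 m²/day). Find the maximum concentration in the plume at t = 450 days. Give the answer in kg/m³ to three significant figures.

0.0529 kg/m³

The peak of an instantaneous 1D plume sits at x = vt; there the Gaussian factor is 1 and C_max = M/(n_e·A·√(4πDt)), where n_e·A is the pore area the mass is dissolved in.
√(4πDt) = √(4π × 0.29 × 450) = 40.50 m, so C_max = 120/(0.35 × 160 × 40.50) = 0.0529 kg/m³.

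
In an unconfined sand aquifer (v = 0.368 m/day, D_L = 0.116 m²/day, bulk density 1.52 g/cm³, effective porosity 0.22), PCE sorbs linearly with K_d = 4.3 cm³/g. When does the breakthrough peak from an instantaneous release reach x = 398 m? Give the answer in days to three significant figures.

33200 days

Retardation factor R = 1 + ρ_b·K_d/n = 1 + 1.52 × 4.3/0.22 = 30.71.
Sorption retards both mechanisms: v_R = v/R = 0.01198 m/day, D_R = D/R = 0.003777 m²/day.
Peak time from v_R²t² + 2D_R t − x² = 0: t = (√(D_R² + v_R²x²) − D_R)/v_R².
√(D_R² + v_R²x²) = √(0.003777² + 0.01198² × 398²) = 4.768; v_R² = 0.0001435.
t = (4.768 − 0.003777)/0.0001435 = 33200 days.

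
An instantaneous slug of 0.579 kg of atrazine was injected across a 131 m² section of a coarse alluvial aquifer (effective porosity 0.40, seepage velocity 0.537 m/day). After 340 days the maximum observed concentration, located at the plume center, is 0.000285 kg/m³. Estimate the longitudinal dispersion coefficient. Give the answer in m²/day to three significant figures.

0.352 m²/day

At the plume center C_max = M/(n_e·A·√(4πDt)), so D = M²/(4πt·(n_e·A·C_max)²).
n_e·A·C_max = 0.40 × 131 × 0.000285 = 0.01493 kg/m.
D = 0.579²/(4π × 340 × 0.01493²) = 0.352 m²/day.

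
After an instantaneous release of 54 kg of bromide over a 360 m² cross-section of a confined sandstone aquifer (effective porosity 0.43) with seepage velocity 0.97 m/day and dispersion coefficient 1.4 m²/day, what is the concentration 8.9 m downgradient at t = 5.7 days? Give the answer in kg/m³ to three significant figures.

0.0244 kg/m³

For an instantaneous plane source, C(x,t) = M/(n_e·A·√(4πDt)) · exp(−(x−vt)²/(4Dt)), with n_e·A the pore (flow) area.
Plume center vt = 0.97 × 5.7 = 5.529 m, so the well at 8.9 m is 3.371 m downgradient of the peak.
√(4πDt) = 10.01 m, giving peak height M/(n_e·A·√(4πDt)) = 54/(0.43 × 360 × 10.01) = 0.03485 kg/m³.
(x−vt)²/(4Dt) = (3.371)²/(4 × 1.4 × 5.7) = 0.3560; exp(−0.3560) = 0.7005.
C = 0.03485 × 0.7005 = 0.0244 kg/m³.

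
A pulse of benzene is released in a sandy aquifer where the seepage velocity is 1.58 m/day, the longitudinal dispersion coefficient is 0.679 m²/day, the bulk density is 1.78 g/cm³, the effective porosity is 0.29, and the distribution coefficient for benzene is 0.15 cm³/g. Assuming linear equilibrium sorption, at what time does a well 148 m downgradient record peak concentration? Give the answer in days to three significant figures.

Retardation factor R = 1 + ρ_b·K_d/n = 1 + 1.78 × 0.15/0.29 = 1.921.
Sorption retards both mechanisms: v_R = v/R = 0.8225 m/day, D_R = D/R = 0.3535 m²/day.
Peak time from v_R²t² + 2D_R t − x² = 0: t = (√(D_R² + v_R²x²) − D_R)/v_R².
√(D_R² + v_R²x²) = √(0.3535² + 0.8225² × 148²) = 121.7; v_R² = 0.6765.
t = (121.7 − 0.3535)/0.6765 = 179 days.

179 days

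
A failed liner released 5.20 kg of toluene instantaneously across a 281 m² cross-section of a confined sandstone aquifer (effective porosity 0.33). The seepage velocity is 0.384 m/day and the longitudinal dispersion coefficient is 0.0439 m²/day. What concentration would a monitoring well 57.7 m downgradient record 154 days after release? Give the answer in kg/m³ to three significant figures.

For an instantaneous plane source, C(x,t) = M/(n_e·A·√(4πDt)) · exp(−(x−vt)²/(4Dt)), with n_e·A the pore (flow) area.
Plume center vt = 0.384 × 154 = 59.136 m, so the well at 57.7 m is 1.436 m upgradient of the peak.
√(4πDt) = 9.217 m, giving peak height M/(n_e·A·√(4πDt)) = 5.20/(0.33 × 281 × 9.217) = 0.006084 kg/m³.
(x−vt)²/(4Dt) = (-1.436)²/(4 × 0.0439 × 154) = 0.07625; exp(−0.07625) = 0.9266.
C = 0.006084 × 0.9266 = 0.00564 kg/m³.

0.00564 kg/m³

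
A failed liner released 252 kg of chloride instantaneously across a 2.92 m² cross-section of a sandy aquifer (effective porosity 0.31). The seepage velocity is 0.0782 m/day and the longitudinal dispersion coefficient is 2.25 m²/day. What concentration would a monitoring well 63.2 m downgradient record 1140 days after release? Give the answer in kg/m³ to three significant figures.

1.45 kg/m³

For an instantaneous plane source, C(x,t) = M/(n_e·A·√(4πDt)) · exp(−(x−vt)²/(4Dt)), with n_e·A the pore (flow) area.
Plume center vt = 0.0782 × 1140 = 89.148 m, so the well at 63.2 m is 25.948 m upgradient of the peak.
√(4πDt) = 179.5 m, giving peak height M/(n_e·A·√(4πDt)) = 252/(0.31 × 2.92 × 179.5) = 1.551 kg/m³.
(x−vt)²/(4Dt) = (-25.948)²/(4 × 2.25 × 1140) = 0.06562; exp(−0.06562) = 0.9365.
C = 1.551 × 0.9365 = 1.45 kg/m³.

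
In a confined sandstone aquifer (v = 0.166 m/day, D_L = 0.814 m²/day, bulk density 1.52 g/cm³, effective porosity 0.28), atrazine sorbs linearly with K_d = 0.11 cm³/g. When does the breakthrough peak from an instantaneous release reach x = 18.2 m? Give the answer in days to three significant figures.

134 days

Retardation factor R = 1 + ρ_b·K_d/n = 1 + 1.52 × 0.11/0.28 = 1.597.
Sorption retards both mechanisms: v_R = v/R = 0.1039 m/day, D_R = D/R = 0.5097 m²/day.
Peak time from v_R²t² + 2D_R t − x² = 0: t = (√(D_R² + v_R²x²) − D_R)/v_R².
√(D_R² + v_R²x²) = √(0.5097² + 0.1039² × 18.2²) = 1.958; v_R² = 0.01080.
t = (1.958 − 0.5097)/0.01080 = 134 days.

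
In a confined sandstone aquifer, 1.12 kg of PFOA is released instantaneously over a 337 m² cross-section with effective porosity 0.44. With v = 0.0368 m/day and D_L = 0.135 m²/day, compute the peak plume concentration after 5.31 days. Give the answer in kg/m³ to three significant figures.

0.00252 kg/m³

The peak of an instantaneous 1D plume sits at x = vt; there the Gaussian factor is 1 and C_max = M/(n_e·A·√(4πDt)), where n_e·A is the pore area the mass is dissolved in.
√(4πDt) = √(4π × 0.135 × 5.31) = 3.001 m, so C_max = 1.12/(0.44 × 337 × 3.001) = 0.00252 kg/m³.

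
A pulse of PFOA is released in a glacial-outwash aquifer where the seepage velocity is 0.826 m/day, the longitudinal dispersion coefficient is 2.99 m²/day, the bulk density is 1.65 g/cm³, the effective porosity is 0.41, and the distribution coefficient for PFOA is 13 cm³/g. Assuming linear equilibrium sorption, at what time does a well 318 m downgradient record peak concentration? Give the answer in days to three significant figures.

Retardation factor R = 1 + ρ_b·K_d/n = 1 + 1.65 × 13/0.41 = 53.32.
Sorption retards both mechanisms: v_R = v/R = 0.01549 m/day, D_R = D/R = 0.05608 m²/day.
Peak time from v_R²t² + 2D_R t − x² = 0: t = (√(D_R² + v_R²x²) − D_R)/v_R².
√(D_R² + v_R²x²) = √(0.05608² + 0.01549² × 318²) = 4.926; v_R² = 0.0002399.
t = (4.926 − 0.05608)/0.0002399 = 20300 days.

20300 days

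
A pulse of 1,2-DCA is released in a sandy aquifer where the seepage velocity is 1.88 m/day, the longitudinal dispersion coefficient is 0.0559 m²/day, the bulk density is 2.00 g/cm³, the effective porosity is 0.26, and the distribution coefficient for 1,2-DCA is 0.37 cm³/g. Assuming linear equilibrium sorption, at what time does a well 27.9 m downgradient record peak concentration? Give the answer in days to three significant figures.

Retardation factor R = 1 + ρ_b·K_d/n = 1 + 2.00 × 0.37/0.26 = 3.846.
Sorption retards both mechanisms: v_R = v/R = 0.4888 m/day, D_R = D/R = 0.01453 m²/day.
Peak time from v_R²t² + 2D_R t − x² = 0: t = (√(D_R² + v_R²x²) − D_R)/v_R².
√(D_R² + v_R²x²) = √(0.01453² + 0.4888² × 27.9²) = 13.64; v_R² = 0.2389.
t = (13.64 − 0.01453)/0.2389 = 57.0 days.

57.0 days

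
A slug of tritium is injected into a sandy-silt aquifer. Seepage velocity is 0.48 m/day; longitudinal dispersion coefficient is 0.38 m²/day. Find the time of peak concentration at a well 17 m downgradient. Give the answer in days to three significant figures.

For the 1D instantaneous-source solution, setting ∂C/∂t = 0 at fixed x gives v²t² + 2Dt − x² = 0, so t = (√(D² + v²x²) − D)/v².
√(D² + v²x²) = √(0.38² + 0.48² × 17²) = 8.169; v² = 0.2304.
t = (8.169 − 0.38)/0.2304 = 33.8 days (vs. the pure-advection estimate x/v = 35.4 d).

33.8 days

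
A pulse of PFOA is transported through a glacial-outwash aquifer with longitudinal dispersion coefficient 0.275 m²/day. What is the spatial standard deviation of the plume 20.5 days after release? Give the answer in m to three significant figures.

Dispersive spreading gives a Gaussian with σ² = 2Dt; advection only shifts the center.
σ = √(2 × 0.275 × 20.5) = 3.36 m.

3.36 m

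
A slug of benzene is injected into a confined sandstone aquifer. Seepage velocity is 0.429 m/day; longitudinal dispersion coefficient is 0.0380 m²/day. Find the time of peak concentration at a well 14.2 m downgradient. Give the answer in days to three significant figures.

For the 1D instantaneous-source solution, setting ∂C/∂t = 0 at fixed x gives v²t² + 2Dt − x² = 0, so t = (√(D² + v²x²) − D)/v².
√(D² + v²x²) = √(0.0380² + 0.429² × 14.2²) = 6.092; v² = 0.184041.
t = (6.092 − 0.0380)/0.184041 = 32.9 days (vs. the pure-advection estimate x/v = 33.1 d).

32.9 days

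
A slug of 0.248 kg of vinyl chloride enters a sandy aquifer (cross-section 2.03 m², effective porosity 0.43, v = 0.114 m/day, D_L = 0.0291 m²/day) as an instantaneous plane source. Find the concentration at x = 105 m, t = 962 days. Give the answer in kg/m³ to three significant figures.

For an instantaneous plane source, C(x,t) = M/(n_e·A·√(4πDt)) · exp(−(x−vt)²/(4Dt)), with n_e·A the pore (flow) area.
Plume center vt = 0.114 × 962 = 109.668 m, so the well at 105 m is 4.668 m upgradient of the peak.
√(4πDt) = 18.76 m, giving peak height M/(n_e·A·√(4πDt)) = 0.248/(0.43 × 2.03 × 18.76) = 0.01514 kg/m³.
(x−vt)²/(4Dt) = (-4.668)²/(4 × 0.0291 × 962) = 0.1946; exp(−0.1946) = 0.8232.
C = 0.01514 × 0.8232 = 0.0125 kg/m³.

0.0125 kg/m³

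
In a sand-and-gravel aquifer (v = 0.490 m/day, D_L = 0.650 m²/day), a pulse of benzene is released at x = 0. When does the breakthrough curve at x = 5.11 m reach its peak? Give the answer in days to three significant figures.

For the 1D instantaneous-source solution, setting ∂C/∂t = 0 at fixed x gives v²t² + 2Dt − x² = 0, so t = (√(D² + v²x²) − D)/v².
√(D² + v²x²) = √(0.650² + 0.490² × 5.11²) = 2.587; v² = 0.2401.
t = (2.587 − 0.650)/0.2401 = 8.07 days (vs. the pure-advection estimate x/v = 10.4 d).

8.07 days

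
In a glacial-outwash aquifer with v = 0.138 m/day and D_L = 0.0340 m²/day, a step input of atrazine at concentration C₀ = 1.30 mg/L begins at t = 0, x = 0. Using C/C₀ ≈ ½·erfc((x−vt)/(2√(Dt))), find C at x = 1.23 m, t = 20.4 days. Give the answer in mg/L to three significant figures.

1.18 mg/L

For a continuous step input, C/C₀ ≈ ½·erfc((x−vt)/(2√(Dt))).
vt = 0.138 × 20.4 = 2.8152 m and 2√(Dt) = 2√(0.0340 × 20.4) = 1.666 m.
Argument (x−vt)/(2√(Dt)) = (1.23 − 2.8152)/1.666 = -0.9515; ½·erfc(-0.9515) = 0.9108.
C = 1.30 × 0.9108 = 1.18 mg/L.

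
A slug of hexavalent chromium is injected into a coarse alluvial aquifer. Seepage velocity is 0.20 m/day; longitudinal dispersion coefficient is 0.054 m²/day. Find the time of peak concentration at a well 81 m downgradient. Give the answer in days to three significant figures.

404 days

For the 1D instantaneous-source solution, setting ∂C/∂t = 0 at fixed x gives v²t² + 2Dt − x² = 0, so t = (√(D² + v²x²) − D)/v².
√(D² + v²x²) = √(0.054² + 0.20² × 81²) = 16.20; v² = 0.04.
t = (16.20 − 0.054)/0.04 = 404 days (vs. the pure-advection estimate x/v = 405 d).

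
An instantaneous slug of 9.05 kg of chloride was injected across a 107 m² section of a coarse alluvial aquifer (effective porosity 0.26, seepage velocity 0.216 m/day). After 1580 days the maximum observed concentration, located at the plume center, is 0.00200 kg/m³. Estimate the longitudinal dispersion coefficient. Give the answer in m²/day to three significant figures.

1.33 m²/day

At the plume center C_max = M/(n_e·A·√(4πDt)), so D = M²/(4πt·(n_e·A·C_max)²).
n_e·A·C_max = 0.26 × 107 × 0.00200 = 0.05564 kg/m.
D = 9.05²/(4π × 1580 × 0.05564²) = 1.33 m²/day.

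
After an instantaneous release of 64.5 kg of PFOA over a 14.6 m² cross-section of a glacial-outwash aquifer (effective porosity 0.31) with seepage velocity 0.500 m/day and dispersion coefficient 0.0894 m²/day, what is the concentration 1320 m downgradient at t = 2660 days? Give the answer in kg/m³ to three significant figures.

0.235 kg/m³

For an instantaneous plane source, C(x,t) = M/(n_e·A·√(4πDt)) · exp(−(x−vt)²/(4Dt)), with n_e·A the pore (flow) area.
Plume center vt = 0.500 × 2660 = 1330 m, so the well at 1320 m is 10 m upgradient of the peak.
√(4πDt) = 54.67 m, giving peak height M/(n_e·A·√(4πDt)) = 64.5/(0.31 × 14.6 × 54.67) = 0.2607 kg/m³.
(x−vt)²/(4Dt) = (-10)²/(4 × 0.0894 × 2660) = 0.1051; exp(−0.1051) = 0.9002.
C = 0.2607 × 0.9002 = 0.235 kg/m³.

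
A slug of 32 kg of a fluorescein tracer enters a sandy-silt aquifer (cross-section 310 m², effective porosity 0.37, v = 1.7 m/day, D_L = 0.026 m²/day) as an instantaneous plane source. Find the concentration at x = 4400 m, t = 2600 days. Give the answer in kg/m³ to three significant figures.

For an instantaneous plane source, C(x,t) = M/(n_e·A·√(4πDt)) · exp(−(x−vt)²/(4Dt)), with n_e·A the pore (flow) area.
Plume center vt = 1.7 × 2600 = 4420 m, so the well at 4400 m is 20 m upgradient of the peak.
√(4πDt) = 29.15 m, giving peak height M/(n_e·A·√(4πDt)) = 32/(0.37 × 310 × 29.15) = 0.009571 kg/m³.
(x−vt)²/(4Dt) = (-20)²/(4 × 0.026 × 2600) = 1.479; exp(−1.479) = 0.2279.
C = 0.009571 × 0.2279 = 0.00218 kg/m³.

0.00218 kg/m³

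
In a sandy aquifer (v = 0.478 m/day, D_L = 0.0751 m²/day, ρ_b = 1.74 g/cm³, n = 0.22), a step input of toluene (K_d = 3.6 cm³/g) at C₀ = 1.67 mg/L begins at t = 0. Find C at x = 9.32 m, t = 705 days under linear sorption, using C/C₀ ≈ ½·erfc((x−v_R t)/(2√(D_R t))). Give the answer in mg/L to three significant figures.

1.45 mg/L

Retardation factor R = 1 + ρ_b·K_d/n = 1 + 1.74 × 3.6/0.22 = 29.47.
Sorption retards both mechanisms: v_R = v/R = 0.01622 m/day, D_R = D/R = 0.002548 m²/day.
v_R·t = 0.01622 × 705 = 11.4351 m; 2√(D_R t) = 2.681 m; argument = (9.32 − 11.4351)/2.681 = -0.7889.
C = C₀ × ½·erfc(-0.7889) = 1.67 × 0.8677 = 1.45 mg/L.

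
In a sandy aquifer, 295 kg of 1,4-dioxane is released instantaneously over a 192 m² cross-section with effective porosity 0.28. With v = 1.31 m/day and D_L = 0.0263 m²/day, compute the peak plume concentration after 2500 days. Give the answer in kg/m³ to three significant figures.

The peak of an instantaneous 1D plume sits at x = vt; there the Gaussian factor is 1 and C_max = M/(n_e·A·√(4πDt)), where n_e·A is the pore area the mass is dissolved in.
√(4πDt) = √(4π × 0.0263 × 2500) = 28.74 m, so C_max = 295/(0.28 × 192 × 28.74) = 0.191 kg/m³.

0.191 kg/m³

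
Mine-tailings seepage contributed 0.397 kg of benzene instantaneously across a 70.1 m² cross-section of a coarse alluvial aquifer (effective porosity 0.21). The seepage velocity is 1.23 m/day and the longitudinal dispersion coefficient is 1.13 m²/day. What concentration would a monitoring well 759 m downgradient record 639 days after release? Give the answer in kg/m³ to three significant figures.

For an instantaneous plane source, C(x,t) = M/(n_e·A·√(4πDt)) · exp(−(x−vt)²/(4Dt)), with n_e·A the pore (flow) area.
Plume center vt = 1.23 × 639 = 785.97 m, so the well at 759 m is 26.97 m upgradient of the peak.
√(4πDt) = 95.26 m, giving peak height M/(n_e·A·√(4πDt)) = 0.397/(0.21 × 70.1 × 95.26) = 0.0002831 kg/m³.
(x−vt)²/(4Dt) = (-26.97)²/(4 × 1.13 × 639) = 0.2518; exp(−0.2518) = 0.7774.
C = 0.0002831 × 0.7774 = 0.000220 kg/m³.

0.000220 kg/m³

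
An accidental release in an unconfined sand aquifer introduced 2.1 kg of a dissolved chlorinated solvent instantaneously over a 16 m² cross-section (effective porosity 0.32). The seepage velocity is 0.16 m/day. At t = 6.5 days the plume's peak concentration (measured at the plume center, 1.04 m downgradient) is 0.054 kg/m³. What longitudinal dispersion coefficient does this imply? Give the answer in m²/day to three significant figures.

At the plume center C_max = M/(n_e·A·√(4πDt)), so D = M²/(4πt·(n_e·A·C_max)²).
n_e·A·C_max = 0.32 × 16 × 0.054 = 0.2765 kg/m.
D = 2.1²/(4π × 6.5 × 0.2765²) = 0.706 m²/day.

0.706 m²/day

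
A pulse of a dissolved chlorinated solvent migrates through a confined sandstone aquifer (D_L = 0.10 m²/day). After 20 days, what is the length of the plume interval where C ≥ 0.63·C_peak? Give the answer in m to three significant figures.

The plume is Gaussian with σ = √(2Dt) = √(2 × 0.10 × 20) = 2.000 m.
C/C_peak = exp(−Δx²/(2σ²)) = 0.63 ⇒ Δx = σ·√(−2 ln 0.63) = 2.000 × 0.9613 = 1.923 m.
Width = 2Δx = 3.85 m.

3.85 m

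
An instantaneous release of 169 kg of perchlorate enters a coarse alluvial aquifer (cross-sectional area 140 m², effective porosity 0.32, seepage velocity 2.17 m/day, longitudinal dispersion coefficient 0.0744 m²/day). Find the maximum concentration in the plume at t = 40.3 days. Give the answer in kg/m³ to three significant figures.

0.615 kg/m³

The peak of an instantaneous 1D plume sits at x = vt; there the Gaussian factor is 1 and C_max = M/(n_e·A·√(4πDt)), where n_e·A is the pore area the mass is dissolved in.
√(4πDt) = √(4π × 0.0744 × 40.3) = 6.138 m, so C_max = 169/(0.32 × 140 × 6.138) = 0.615 kg/m³.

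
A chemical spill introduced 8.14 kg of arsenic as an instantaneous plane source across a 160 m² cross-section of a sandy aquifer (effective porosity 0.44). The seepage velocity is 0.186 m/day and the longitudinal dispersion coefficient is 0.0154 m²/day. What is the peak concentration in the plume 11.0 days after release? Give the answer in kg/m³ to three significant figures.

0.0792 kg/m³

The peak of an instantaneous 1D plume sits at x = vt; there the Gaussian factor is 1 and C_max = M/(n_e·A·√(4πDt)), where n_e·A is the pore area the mass is dissolved in.
√(4πDt) = √(4π × 0.0154 × 11.0) = 1.459 m, so C_max = 8.14/(0.44 × 160 × 1.459) = 0.0792 kg/m³.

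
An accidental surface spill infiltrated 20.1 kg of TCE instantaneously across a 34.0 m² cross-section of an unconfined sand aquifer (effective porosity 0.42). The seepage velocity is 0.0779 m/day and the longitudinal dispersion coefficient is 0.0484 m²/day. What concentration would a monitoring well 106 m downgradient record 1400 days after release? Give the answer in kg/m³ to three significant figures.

For an instantaneous plane source, C(x,t) = M/(n_e·A·√(4πDt)) · exp(−(x−vt)²/(4Dt)), with n_e·A the pore (flow) area.
Plume center vt = 0.0779 × 1400 = 109.06 m, so the well at 106 m is 3.06 m upgradient of the peak.
√(4πDt) = 29.18 m, giving peak height M/(n_e·A·√(4πDt)) = 20.1/(0.42 × 34.0 × 29.18) = 0.04824 kg/m³.
(x−vt)²/(4Dt) = (-3.06)²/(4 × 0.0484 × 1400) = 0.03455; exp(−0.03455) = 0.9660.
C = 0.04824 × 0.9660 = 0.0466 kg/m³.

0.0466 kg/m³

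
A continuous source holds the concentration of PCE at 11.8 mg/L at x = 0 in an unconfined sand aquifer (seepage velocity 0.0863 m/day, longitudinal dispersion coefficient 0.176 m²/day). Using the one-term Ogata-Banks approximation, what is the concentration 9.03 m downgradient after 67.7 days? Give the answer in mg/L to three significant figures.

3.03 mg/L

For a continuous step input, C/C₀ ≈ ½·erfc((x−vt)/(2√(Dt))).
vt = 0.0863 × 67.7 = 5.84251 m and 2√(Dt) = 2√(0.176 × 67.7) = 6.904 m.
Argument (x−vt)/(2√(Dt)) = (9.03 − 5.84251)/6.904 = 0.4617; ½·erfc(0.4617) = 0.2569.
C = 11.8 × 0.2569 = 3.03 mg/L.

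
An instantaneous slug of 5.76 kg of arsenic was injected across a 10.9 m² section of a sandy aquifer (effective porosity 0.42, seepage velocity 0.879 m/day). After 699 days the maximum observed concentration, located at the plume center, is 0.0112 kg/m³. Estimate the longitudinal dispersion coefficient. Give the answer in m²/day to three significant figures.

1.44 m²/day

At the plume center C_max = M/(n_e·A·√(4πDt)), so D = M²/(4πt·(n_e·A·C_max)²).
n_e·A·C_max = 0.42 × 10.9 × 0.0112 = 0.05127 kg/m.
D = 5.76²/(4π × 699 × 0.05127²) = 1.44 m²/day.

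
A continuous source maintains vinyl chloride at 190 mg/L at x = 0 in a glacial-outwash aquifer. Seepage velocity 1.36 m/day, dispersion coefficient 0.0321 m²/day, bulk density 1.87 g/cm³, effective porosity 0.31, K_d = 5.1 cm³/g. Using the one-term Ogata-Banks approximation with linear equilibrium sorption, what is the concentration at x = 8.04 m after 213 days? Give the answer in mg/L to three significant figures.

181 mg/L

Retardation factor R = 1 + ρ_b·K_d/n = 1 + 1.87 × 5.1/0.31 = 31.76.
Sorption retards both mechanisms: v_R = v/R = 0.04282 m/day, D_R = D/R = 0.001011 m²/day.
v_R·t = 0.04282 × 213 = 9.12066 m; 2√(D_R t) = 0.9281 m; argument = (8.04 − 9.12066)/0.9281 = -1.164.
C = C₀ × ½·erfc(-1.164) = 190 × 0.9501 = 181 mg/L.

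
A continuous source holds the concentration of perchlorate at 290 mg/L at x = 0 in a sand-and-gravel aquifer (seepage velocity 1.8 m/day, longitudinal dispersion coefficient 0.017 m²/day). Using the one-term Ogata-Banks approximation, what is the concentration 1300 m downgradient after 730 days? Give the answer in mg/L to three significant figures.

For a continuous step input, C/C₀ ≈ ½·erfc((x−vt)/(2√(Dt))).
vt = 1.8 × 730 = 1314 m and 2√(Dt) = 2√(0.017 × 730) = 7.046 m.
Argument (x−vt)/(2√(Dt)) = (1300 − 1314)/7.046 = -1.987; ½·erfc(-1.987) = 0.9975.
C = 290 × 0.9975 = 289 mg/L.

289 mg/L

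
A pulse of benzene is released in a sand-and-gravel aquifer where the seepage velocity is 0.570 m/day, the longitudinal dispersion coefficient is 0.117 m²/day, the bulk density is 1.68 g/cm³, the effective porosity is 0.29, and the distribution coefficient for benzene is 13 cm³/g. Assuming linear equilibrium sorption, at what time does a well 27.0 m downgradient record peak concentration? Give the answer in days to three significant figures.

Retardation factor R = 1 + ρ_b·K_d/n = 1 + 1.68 × 13/0.29 = 76.31.
Sorption retards both mechanisms: v_R = v/R = 0.007470 m/day, D_R = D/R = 0.001533 m²/day.
Peak time from v_R²t² + 2D_R t − x² = 0: t = (√(D_R² + v_R²x²) − D_R)/v_R².
√(D_R² + v_R²x²) = √(0.001533² + 0.007470² × 27.0²) = 0.2017; v_R² = 5.580e-05.
t = (0.2017 − 0.001533)/5.580e-05 = 3590 days.

3590 days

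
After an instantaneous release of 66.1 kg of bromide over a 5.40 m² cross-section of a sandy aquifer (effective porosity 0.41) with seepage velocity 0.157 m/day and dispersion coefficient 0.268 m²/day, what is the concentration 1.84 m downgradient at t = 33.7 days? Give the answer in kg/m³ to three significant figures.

2.02 kg/m³

For an instantaneous plane source, C(x,t) = M/(n_e·A·√(4πDt)) · exp(−(x−vt)²/(4Dt)), with n_e·A the pore (flow) area.
Plume center vt = 0.157 × 33.7 = 5.2909 m, so the well at 1.84 m is 3.4509 m upgradient of the peak.
√(4πDt) = 10.65 m, giving peak height M/(n_e·A·√(4πDt)) = 66.1/(0.41 × 5.40 × 10.65) = 2.803 kg/m³.
(x−vt)²/(4Dt) = (-3.4509)²/(4 × 0.268 × 33.7) = 0.3296; exp(−0.3296) = 0.7192.
C = 2.803 × 0.7192 = 2.02 kg/m³.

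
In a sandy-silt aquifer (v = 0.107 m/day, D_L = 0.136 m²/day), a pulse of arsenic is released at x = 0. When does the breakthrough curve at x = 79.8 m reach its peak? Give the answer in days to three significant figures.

734 days

For the 1D instantaneous-source solution, setting ∂C/∂t = 0 at fixed x gives v²t² + 2Dt − x² = 0, so t = (√(D² + v²x²) − D)/v².
√(D² + v²x²) = √(0.136² + 0.107² × 79.8²) = 8.540; v² = 0.011449.
t = (8.540 − 0.136)/0.011449 = 734 days (vs. the pure-advection estimate x/v = 746 d).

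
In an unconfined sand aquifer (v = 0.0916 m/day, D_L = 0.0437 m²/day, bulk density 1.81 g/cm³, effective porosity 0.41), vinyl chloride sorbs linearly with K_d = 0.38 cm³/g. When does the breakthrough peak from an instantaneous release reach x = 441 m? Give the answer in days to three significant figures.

12900 days

Retardation factor R = 1 + ρ_b·K_d/n = 1 + 1.81 × 0.38/0.41 = 2.678.
Sorption retards both mechanisms: v_R = v/R = 0.03420 m/day, D_R = D/R = 0.01632 m²/day.
Peak time from v_R²t² + 2D_R t − x² = 0: t = (√(D_R² + v_R²x²) − D_R)/v_R².
√(D_R² + v_R²x²) = √(0.01632² + 0.03420² × 441²) = 15.08; v_R² = 0.001170.
t = (15.08 − 0.01632)/0.001170 = 12900 days.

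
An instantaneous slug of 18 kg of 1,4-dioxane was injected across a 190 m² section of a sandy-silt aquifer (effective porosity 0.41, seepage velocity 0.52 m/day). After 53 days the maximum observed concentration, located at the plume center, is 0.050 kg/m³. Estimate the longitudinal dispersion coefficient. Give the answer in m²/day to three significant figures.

0.0321 m²/day

At the plume center C_max = M/(n_e·A·√(4πDt)), so D = M²/(4πt·(n_e·A·C_max)²).
n_e·A·C_max = 0.41 × 190 × 0.050 = 3.895 kg/m.
D = 18²/(4π × 53 × 3.895²) = 0.0321 m²/day.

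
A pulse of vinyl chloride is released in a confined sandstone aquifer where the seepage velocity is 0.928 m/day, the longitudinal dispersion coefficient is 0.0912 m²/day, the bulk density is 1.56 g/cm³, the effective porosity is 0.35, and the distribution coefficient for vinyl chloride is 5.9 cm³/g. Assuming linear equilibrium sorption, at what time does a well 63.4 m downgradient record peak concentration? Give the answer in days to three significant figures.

1860 days

Retardation factor R = 1 + ρ_b·K_d/n = 1 + 1.56 × 5.9/0.35 = 27.30.
Sorption retards both mechanisms: v_R = v/R = 0.03399 m/day, D_R = D/R = 0.003341 m²/day.
Peak time from v_R²t² + 2D_R t − x² = 0: t = (√(D_R² + v_R²x²) − D_R)/v_R².
√(D_R² + v_R²x²) = √(0.003341² + 0.03399² × 63.4²) = 2.155; v_R² = 0.001155.
t = (2.155 − 0.003341)/0.001155 = 1860 days.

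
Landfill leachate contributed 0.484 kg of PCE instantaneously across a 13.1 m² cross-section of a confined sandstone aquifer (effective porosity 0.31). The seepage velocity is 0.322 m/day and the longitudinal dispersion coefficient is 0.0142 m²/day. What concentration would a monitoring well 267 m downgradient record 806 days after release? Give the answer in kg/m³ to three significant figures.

For an instantaneous plane source, C(x,t) = M/(n_e·A·√(4πDt)) · exp(−(x−vt)²/(4Dt)), with n_e·A the pore (flow) area.
Plume center vt = 0.322 × 806 = 259.532 m, so the well at 267 m is 7.468 m downgradient of the peak.
√(4πDt) = 11.99 m, giving peak height M/(n_e·A·√(4πDt)) = 0.484/(0.31 × 13.1 × 11.99) = 0.009940 kg/m³.
(x−vt)²/(4Dt) = (7.468)²/(4 × 0.0142 × 806) = 1.218; exp(−1.218) = 0.2958.
C = 0.009940 × 0.2958 = 0.00294 kg/m³.

0.00294 kg/m³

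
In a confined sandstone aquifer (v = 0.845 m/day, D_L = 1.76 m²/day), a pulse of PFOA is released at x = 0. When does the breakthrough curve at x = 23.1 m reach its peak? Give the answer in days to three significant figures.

For the 1D instantaneous-source solution, setting ∂C/∂t = 0 at fixed x gives v²t² + 2Dt − x² = 0, so t = (√(D² + v²x²) − D)/v².
√(D² + v²x²) = √(1.76² + 0.845² × 23.1²) = 19.60; v² = 0.714025.
t = (19.60 − 1.76)/0.714025 = 25.0 days (vs. the pure-advection estimate x/v = 27.3 d).

25.0 days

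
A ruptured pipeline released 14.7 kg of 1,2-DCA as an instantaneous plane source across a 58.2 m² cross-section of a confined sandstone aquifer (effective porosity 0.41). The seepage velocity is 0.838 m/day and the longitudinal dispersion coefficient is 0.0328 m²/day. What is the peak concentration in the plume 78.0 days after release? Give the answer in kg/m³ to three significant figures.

The peak of an instantaneous 1D plume sits at x = vt; there the Gaussian factor is 1 and C_max = M/(n_e·A·√(4πDt)), where n_e·A is the pore area the mass is dissolved in.
√(4πDt) = √(4π × 0.0328 × 78.0) = 5.670 m, so C_max = 14.7/(0.41 × 58.2 × 5.670) = 0.109 kg/m³.

0.109 kg/m³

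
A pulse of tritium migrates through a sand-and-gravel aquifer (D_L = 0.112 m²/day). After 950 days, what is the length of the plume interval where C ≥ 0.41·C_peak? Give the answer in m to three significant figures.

39.0 m

The plume is Gaussian with σ = √(2Dt) = √(2 × 0.112 × 950) = 14.59 m.
C/C_peak = exp(−Δx²/(2σ²)) = 0.41 ⇒ Δx = σ·√(−2 ln 0.41) = 14.59 × 1.335 = 19.48 m.
Width = 2Δx = 39.0 m.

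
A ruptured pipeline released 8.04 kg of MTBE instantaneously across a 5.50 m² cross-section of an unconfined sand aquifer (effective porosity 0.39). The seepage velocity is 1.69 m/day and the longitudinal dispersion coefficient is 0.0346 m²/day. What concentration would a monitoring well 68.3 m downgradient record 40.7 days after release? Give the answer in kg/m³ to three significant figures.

For an instantaneous plane source, C(x,t) = M/(n_e·A·√(4πDt)) · exp(−(x−vt)²/(4Dt)), with n_e·A the pore (flow) area.
Plume center vt = 1.69 × 40.7 = 68.783 m, so the well at 68.3 m is 0.483 m upgradient of the peak.
√(4πDt) = 4.207 m, giving peak height M/(n_e·A·√(4πDt)) = 8.04/(0.39 × 5.50 × 4.207) = 0.8910 kg/m³.
(x−vt)²/(4Dt) = (-0.483)²/(4 × 0.0346 × 40.7) = 0.04142; exp(−0.04142) = 0.9594.
C = 0.8910 × 0.9594 = 0.855 kg/m³.

0.855 kg/m³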